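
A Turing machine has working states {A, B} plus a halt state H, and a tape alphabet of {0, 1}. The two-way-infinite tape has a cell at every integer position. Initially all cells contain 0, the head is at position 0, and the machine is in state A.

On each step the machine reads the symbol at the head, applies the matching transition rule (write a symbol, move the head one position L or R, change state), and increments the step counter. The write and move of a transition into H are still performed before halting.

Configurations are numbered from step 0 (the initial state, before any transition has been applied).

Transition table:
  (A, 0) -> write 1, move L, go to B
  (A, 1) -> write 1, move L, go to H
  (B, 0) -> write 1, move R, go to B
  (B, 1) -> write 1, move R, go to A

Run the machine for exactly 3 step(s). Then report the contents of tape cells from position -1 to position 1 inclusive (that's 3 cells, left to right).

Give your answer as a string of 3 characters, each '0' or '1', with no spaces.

Step 1: in state A at pos 0, read 0 -> (A,0)->write 1,move L,goto B. Now: state=B, head=-1, tape[-2..1]=0010 (head:  ^)
Step 2: in state B at pos -1, read 0 -> (B,0)->write 1,move R,goto B. Now: state=B, head=0, tape[-2..1]=0110 (head:   ^)
Step 3: in state B at pos 0, read 1 -> (B,1)->write 1,move R,goto A. Now: state=A, head=1, tape[-2..2]=01100 (head:    ^)

Answer: 110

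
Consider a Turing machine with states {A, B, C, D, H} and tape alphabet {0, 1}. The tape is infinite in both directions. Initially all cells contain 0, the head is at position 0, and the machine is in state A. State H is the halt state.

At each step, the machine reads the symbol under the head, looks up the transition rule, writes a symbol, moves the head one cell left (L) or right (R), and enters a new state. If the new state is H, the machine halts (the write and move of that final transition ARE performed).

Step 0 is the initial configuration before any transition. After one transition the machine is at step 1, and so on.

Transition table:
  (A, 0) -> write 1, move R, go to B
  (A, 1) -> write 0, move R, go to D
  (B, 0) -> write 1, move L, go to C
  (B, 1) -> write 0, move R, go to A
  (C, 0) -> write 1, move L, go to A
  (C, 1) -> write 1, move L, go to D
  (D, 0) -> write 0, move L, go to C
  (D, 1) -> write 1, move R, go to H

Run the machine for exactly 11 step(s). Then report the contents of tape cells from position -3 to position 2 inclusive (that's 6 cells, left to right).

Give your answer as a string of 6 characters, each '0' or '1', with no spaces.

Answer: 101000

Derivation:
Step 1: in state A at pos 0, read 0 -> (A,0)->write 1,move R,goto B. Now: state=B, head=1, tape[-1..2]=0100 (head:   ^)
Step 2: in state B at pos 1, read 0 -> (B,0)->write 1,move L,goto C. Now: state=C, head=0, tape[-1..2]=0110 (head:  ^)
Step 3: in state C at pos 0, read 1 -> (C,1)->write 1,move L,goto D. Now: state=D, head=-1, tape[-2..2]=00110 (head:  ^)
Step 4: in state D at pos -1, read 0 -> (D,0)->write 0,move L,goto C. Now: state=C, head=-2, tape[-3..2]=000110 (head:  ^)
Step 5: in state C at pos -2, read 0 -> (C,0)->write 1,move L,goto A. Now: state=A, head=-3, tape[-4..2]=0010110 (head:  ^)
Step 6: in state A at pos -3, read 0 -> (A,0)->write 1,move R,goto B. Now: state=B, head=-2, tape[-4..2]=0110110 (head:   ^)
Step 7: in state B at pos -2, read 1 -> (B,1)->write 0,move R,goto A. Now: state=A, head=-1, tape[-4..2]=0100110 (head:    ^)
Step 8: in state A at pos -1, read 0 -> (A,0)->write 1,move R,goto B. Now: state=B, head=0, tape[-4..2]=0101110 (head:     ^)
Step 9: in state B at pos 0, read 1 -> (B,1)->write 0,move R,goto A. Now: state=A, head=1, tape[-4..2]=0101010 (head:      ^)
Step 10: in state A at pos 1, read 1 -> (A,1)->write 0,move R,goto D. Now: state=D, head=2, tape[-4..3]=01010000 (head:       ^)
Step 11: in state D at pos 2, read 0 -> (D,0)->write 0,move L,goto C. Now: state=C, head=1, tape[-4..3]=01010000 (head:      ^)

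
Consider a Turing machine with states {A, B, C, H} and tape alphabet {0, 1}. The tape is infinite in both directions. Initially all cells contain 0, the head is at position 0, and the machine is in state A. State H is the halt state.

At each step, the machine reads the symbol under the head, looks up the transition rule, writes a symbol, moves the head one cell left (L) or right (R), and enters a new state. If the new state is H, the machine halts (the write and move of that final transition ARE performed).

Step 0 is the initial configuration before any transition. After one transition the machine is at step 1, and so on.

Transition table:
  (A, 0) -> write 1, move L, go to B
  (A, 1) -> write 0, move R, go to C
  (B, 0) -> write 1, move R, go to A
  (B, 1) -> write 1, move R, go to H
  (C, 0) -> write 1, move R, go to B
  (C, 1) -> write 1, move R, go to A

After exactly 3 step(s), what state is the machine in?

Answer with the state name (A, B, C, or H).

Answer: C

Derivation:
Step 1: in state A at pos 0, read 0 -> (A,0)->write 1,move L,goto B. Now: state=B, head=-1, tape[-2..1]=0010 (head:  ^)
Step 2: in state B at pos -1, read 0 -> (B,0)->write 1,move R,goto A. Now: state=A, head=0, tape[-2..1]=0110 (head:   ^)
Step 3: in state A at pos 0, read 1 -> (A,1)->write 0,move R,goto C. Now: state=C, head=1, tape[-2..2]=01000 (head:    ^)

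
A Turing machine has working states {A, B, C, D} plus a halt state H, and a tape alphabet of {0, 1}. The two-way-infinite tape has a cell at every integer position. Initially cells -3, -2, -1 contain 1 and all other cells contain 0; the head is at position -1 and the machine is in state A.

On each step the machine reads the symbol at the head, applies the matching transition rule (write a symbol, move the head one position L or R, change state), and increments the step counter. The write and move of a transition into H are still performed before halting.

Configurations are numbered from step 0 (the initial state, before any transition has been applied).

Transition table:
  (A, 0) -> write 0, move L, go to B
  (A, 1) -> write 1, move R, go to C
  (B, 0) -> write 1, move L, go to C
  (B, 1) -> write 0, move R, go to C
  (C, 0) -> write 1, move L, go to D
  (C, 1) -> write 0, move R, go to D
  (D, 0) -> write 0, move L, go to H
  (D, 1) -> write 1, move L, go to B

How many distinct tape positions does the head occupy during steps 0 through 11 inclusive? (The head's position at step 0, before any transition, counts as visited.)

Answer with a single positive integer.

Answer: 7

Derivation:
Step 1: in state A at pos -1, read 1 -> (A,1)->write 1,move R,goto C. Now: state=C, head=0, tape[-4..1]=011100 (head:     ^)
Step 2: in state C at pos 0, read 0 -> (C,0)->write 1,move L,goto D. Now: state=D, head=-1, tape[-4..1]=011110 (head:    ^)
Step 3: in state D at pos -1, read 1 -> (D,1)->write 1,move L,goto B. Now: state=B, head=-2, tape[-4..1]=011110 (head:   ^)
Step 4: in state B at pos -2, read 1 -> (B,1)->write 0,move R,goto C. Now: state=C, head=-1, tape[-4..1]=010110 (head:    ^)
Step 5: in state C at pos -1, read 1 -> (C,1)->write 0,move R,goto D. Now: state=D, head=0, tape[-4..1]=010010 (head:     ^)
Step 6: in state D at pos 0, read 1 -> (D,1)->write 1,move L,goto B. Now: state=B, head=-1, tape[-4..1]=010010 (head:    ^)
Step 7: in state B at pos -1, read 0 -> (B,0)->write 1,move L,goto C. Now: state=C, head=-2, tape[-4..1]=010110 (head:   ^)
Step 8: in state C at pos -2, read 0 -> (C,0)->write 1,move L,goto D. Now: state=D, head=-3, tape[-4..1]=011110 (head:  ^)
Step 9: in state D at pos -3, read 1 -> (D,1)->write 1,move L,goto B. Now: state=B, head=-4, tape[-5..1]=0011110 (head:  ^)
Step 10: in state B at pos -4, read 0 -> (B,0)->write 1,move L,goto C. Now: state=C, head=-5, tape[-6..1]=00111110 (head:  ^)
Step 11: in state C at pos -5, read 0 -> (C,0)->write 1,move L,goto D. Now: state=D, head=-6, tape[-7..1]=001111110 (head:  ^)
Head positions at steps 0..11: starting at -1, distinct positions visited = {-6, -5, -4, -3, -2, -1, 0} -> 7 position(s)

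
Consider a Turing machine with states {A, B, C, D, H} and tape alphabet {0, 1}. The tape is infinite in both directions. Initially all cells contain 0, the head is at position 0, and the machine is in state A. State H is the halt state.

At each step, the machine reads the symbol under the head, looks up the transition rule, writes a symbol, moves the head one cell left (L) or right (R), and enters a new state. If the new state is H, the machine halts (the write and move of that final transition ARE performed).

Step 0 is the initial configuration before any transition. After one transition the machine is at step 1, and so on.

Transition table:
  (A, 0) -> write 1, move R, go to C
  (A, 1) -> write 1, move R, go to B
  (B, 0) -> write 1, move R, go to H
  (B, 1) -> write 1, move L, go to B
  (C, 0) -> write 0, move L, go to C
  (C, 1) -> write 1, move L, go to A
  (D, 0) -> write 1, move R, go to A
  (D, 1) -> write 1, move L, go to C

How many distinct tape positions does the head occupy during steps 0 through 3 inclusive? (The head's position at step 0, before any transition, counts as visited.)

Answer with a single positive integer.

Step 1: in state A at pos 0, read 0 -> (A,0)->write 1,move R,goto C. Now: state=C, head=1, tape[-1..2]=0100 (head:   ^)
Step 2: in state C at pos 1, read 0 -> (C,0)->write 0,move L,goto C. Now: state=C, head=0, tape[-1..2]=0100 (head:  ^)
Step 3: in state C at pos 0, read 1 -> (C,1)->write 1,move L,goto A. Now: state=A, head=-1, tape[-2..2]=00100 (head:  ^)
Head positions at steps 0..3: starting at 0, distinct positions visited = {-1, 0, 1} -> 3 position(s)

Answer: 3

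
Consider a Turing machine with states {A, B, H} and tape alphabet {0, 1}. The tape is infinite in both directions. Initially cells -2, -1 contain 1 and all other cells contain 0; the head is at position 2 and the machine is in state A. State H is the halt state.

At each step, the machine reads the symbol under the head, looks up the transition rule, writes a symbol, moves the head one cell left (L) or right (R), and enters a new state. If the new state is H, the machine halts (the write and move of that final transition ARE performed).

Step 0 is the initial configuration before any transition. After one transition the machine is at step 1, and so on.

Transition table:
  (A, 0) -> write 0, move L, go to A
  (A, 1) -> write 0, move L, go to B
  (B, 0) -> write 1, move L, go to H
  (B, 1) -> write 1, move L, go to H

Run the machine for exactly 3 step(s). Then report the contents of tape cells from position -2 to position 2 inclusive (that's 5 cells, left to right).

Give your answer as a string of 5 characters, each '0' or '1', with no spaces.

Step 1: in state A at pos 2, read 0 -> (A,0)->write 0,move L,goto A. Now: state=A, head=1, tape[-3..3]=0110000 (head:     ^)
Step 2: in state A at pos 1, read 0 -> (A,0)->write 0,move L,goto A. Now: state=A, head=0, tape[-3..3]=0110000 (head:    ^)
Step 3: in state A at pos 0, read 0 -> (A,0)->write 0,move L,goto A. Now: state=A, head=-1, tape[-3..3]=0110000 (head:   ^)

Answer: 11000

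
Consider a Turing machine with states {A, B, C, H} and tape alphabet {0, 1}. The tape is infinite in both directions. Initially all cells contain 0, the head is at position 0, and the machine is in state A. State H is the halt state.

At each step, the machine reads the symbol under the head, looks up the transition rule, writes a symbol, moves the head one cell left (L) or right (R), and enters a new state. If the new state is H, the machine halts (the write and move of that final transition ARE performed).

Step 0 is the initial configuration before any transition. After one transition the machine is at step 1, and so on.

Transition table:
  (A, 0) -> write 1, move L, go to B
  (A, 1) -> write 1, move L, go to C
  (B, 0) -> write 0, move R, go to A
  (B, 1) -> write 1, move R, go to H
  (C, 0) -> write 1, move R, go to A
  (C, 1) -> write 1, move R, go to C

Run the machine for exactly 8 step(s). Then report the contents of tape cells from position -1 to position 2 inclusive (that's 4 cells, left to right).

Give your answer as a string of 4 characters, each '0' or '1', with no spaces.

Answer: 1110

Derivation:
Step 1: in state A at pos 0, read 0 -> (A,0)->write 1,move L,goto B. Now: state=B, head=-1, tape[-2..1]=0010 (head:  ^)
Step 2: in state B at pos -1, read 0 -> (B,0)->write 0,move R,goto A. Now: state=A, head=0, tape[-2..1]=0010 (head:   ^)
Step 3: in state A at pos 0, read 1 -> (A,1)->write 1,move L,goto C. Now: state=C, head=-1, tape[-2..1]=0010 (head:  ^)
Step 4: in state C at pos -1, read 0 -> (C,0)->write 1,move R,goto A. Now: state=A, head=0, tape[-2..1]=0110 (head:   ^)
Step 5: in state A at pos 0, read 1 -> (A,1)->write 1,move L,goto C. Now: state=C, head=-1, tape[-2..1]=0110 (head:  ^)
Step 6: in state C at pos -1, read 1 -> (C,1)->write 1,move R,goto C. Now: state=C, head=0, tape[-2..1]=0110 (head:   ^)
Step 7: in state C at pos 0, read 1 -> (C,1)->write 1,move R,goto C. Now: state=C, head=1, tape[-2..2]=01100 (head:    ^)
Step 8: in state C at pos 1, read 0 -> (C,0)->write 1,move R,goto A. Now: state=A, head=2, tape[-2..3]=011100 (head:     ^)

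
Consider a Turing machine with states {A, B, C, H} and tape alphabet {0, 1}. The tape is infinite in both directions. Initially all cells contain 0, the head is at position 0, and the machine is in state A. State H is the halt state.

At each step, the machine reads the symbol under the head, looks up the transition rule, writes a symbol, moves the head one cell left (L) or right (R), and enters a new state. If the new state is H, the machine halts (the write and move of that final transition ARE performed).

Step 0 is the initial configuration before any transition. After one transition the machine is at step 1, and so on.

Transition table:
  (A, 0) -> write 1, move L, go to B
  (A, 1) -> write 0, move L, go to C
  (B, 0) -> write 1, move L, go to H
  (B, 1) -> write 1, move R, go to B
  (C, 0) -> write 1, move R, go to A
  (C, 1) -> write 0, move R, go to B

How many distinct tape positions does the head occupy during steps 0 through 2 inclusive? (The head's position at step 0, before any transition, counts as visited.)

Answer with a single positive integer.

Answer: 3

Derivation:
Step 1: in state A at pos 0, read 0 -> (A,0)->write 1,move L,goto B. Now: state=B, head=-1, tape[-2..1]=0010 (head:  ^)
Step 2: in state B at pos -1, read 0 -> (B,0)->write 1,move L,goto H. Now: state=H, head=-2, tape[-3..1]=00110 (head:  ^)
Head positions at steps 0..2: starting at 0, distinct positions visited = {-2, -1, 0} -> 3 position(s)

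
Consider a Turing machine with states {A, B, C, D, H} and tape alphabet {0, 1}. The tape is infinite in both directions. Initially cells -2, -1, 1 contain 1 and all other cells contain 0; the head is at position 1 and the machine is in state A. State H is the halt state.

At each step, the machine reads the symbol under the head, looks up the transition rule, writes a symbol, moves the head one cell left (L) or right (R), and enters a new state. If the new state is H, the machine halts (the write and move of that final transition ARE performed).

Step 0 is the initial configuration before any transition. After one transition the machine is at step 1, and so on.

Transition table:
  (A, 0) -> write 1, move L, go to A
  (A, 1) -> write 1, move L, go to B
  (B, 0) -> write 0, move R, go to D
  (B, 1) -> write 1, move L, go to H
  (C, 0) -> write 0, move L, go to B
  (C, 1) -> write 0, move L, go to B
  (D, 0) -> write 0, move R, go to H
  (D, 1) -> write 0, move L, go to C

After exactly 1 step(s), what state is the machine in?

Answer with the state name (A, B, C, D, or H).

Answer: B

Derivation:
Step 1: in state A at pos 1, read 1 -> (A,1)->write 1,move L,goto B. Now: state=B, head=0, tape[-3..2]=011010 (head:    ^)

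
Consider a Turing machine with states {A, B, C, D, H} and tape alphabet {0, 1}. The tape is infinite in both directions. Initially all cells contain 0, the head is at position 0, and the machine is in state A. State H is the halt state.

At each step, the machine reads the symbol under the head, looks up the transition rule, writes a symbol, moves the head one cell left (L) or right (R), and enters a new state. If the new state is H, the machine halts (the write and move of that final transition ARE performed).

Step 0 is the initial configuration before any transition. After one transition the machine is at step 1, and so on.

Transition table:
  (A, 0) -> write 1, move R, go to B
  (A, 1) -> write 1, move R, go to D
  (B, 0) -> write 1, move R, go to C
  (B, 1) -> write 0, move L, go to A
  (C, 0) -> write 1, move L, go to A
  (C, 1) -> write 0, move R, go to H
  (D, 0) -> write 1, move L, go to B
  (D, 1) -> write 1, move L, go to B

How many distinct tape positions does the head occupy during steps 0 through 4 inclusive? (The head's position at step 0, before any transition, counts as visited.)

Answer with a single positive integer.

Step 1: in state A at pos 0, read 0 -> (A,0)->write 1,move R,goto B. Now: state=B, head=1, tape[-1..2]=0100 (head:   ^)
Step 2: in state B at pos 1, read 0 -> (B,0)->write 1,move R,goto C. Now: state=C, head=2, tape[-1..3]=01100 (head:    ^)
Step 3: in state C at pos 2, read 0 -> (C,0)->write 1,move L,goto A. Now: state=A, head=1, tape[-1..3]=01110 (head:   ^)
Step 4: in state A at pos 1, read 1 -> (A,1)->write 1,move R,goto D. Now: state=D, head=2, tape[-1..3]=01110 (head:    ^)
Head positions at steps 0..4: starting at 0, distinct positions visited = {0, 1, 2} -> 3 position(s)

Answer: 3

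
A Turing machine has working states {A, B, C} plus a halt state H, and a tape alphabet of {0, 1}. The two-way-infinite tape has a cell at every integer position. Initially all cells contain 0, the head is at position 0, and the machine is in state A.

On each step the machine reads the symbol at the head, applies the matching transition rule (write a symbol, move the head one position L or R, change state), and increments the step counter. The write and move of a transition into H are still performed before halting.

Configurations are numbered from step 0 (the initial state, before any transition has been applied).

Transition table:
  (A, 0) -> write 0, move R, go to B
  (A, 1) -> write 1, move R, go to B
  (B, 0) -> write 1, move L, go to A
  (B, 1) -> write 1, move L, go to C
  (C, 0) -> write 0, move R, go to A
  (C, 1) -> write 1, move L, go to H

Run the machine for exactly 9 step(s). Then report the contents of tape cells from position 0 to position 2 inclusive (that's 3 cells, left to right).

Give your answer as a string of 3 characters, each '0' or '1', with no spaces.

Answer: 011

Derivation:
Step 1: in state A at pos 0, read 0 -> (A,0)->write 0,move R,goto B. Now: state=B, head=1, tape[-1..2]=0000 (head:   ^)
Step 2: in state B at pos 1, read 0 -> (B,0)->write 1,move L,goto A. Now: state=A, head=0, tape[-1..2]=0010 (head:  ^)
Step 3: in state A at pos 0, read 0 -> (A,0)->write 0,move R,goto B. Now: state=B, head=1, tape[-1..2]=0010 (head:   ^)
Step 4: in state B at pos 1, read 1 -> (B,1)->write 1,move L,goto C. Now: state=C, head=0, tape[-1..2]=0010 (head:  ^)
Step 5: in state C at pos 0, read 0 -> (C,0)->write 0,move R,goto A. Now: state=A, head=1, tape[-1..2]=0010 (head:   ^)
Step 6: in state A at pos 1, read 1 -> (A,1)->write 1,move R,goto B. Now: state=B, head=2, tape[-1..3]=00100 (head:    ^)
Step 7: in state B at pos 2, read 0 -> (B,0)->write 1,move L,goto A. Now: state=A, head=1, tape[-1..3]=00110 (head:   ^)
Step 8: in state A at pos 1, read 1 -> (A,1)->write 1,move R,goto B. Now: state=B, head=2, tape[-1..3]=00110 (head:    ^)
Step 9: in state B at pos 2, read 1 -> (B,1)->write 1,move L,goto C. Now: state=C, head=1, tape[-1..3]=00110 (head:   ^)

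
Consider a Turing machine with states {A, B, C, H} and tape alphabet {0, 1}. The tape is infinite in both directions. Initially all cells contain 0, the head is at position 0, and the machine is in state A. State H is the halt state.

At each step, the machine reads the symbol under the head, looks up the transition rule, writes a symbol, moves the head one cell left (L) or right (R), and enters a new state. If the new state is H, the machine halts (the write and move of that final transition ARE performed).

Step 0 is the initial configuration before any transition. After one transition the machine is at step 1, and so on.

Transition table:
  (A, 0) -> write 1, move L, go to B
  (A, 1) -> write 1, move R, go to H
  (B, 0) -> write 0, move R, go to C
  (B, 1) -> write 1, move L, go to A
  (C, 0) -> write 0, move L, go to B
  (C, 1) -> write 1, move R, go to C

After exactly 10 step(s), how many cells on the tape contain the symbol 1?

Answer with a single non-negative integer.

Answer: 2

Derivation:
Step 1: in state A at pos 0, read 0 -> (A,0)->write 1,move L,goto B. Now: state=B, head=-1, tape[-2..1]=0010 (head:  ^)
Step 2: in state B at pos -1, read 0 -> (B,0)->write 0,move R,goto C. Now: state=C, head=0, tape[-2..1]=0010 (head:   ^)
Step 3: in state C at pos 0, read 1 -> (C,1)->write 1,move R,goto C. Now: state=C, head=1, tape[-2..2]=00100 (head:    ^)
Step 4: in state C at pos 1, read 0 -> (C,0)->write 0,move L,goto B. Now: state=B, head=0, tape[-2..2]=00100 (head:   ^)
Step 5: in state B at pos 0, read 1 -> (B,1)->write 1,move L,goto A. Now: state=A, head=-1, tape[-2..2]=00100 (head:  ^)
Step 6: in state A at pos -1, read 0 -> (A,0)->write 1,move L,goto B. Now: state=B, head=-2, tape[-3..2]=001100 (head:  ^)
Step 7: in state B at pos -2, read 0 -> (B,0)->write 0,move R,goto C. Now: state=C, head=-1, tape[-3..2]=001100 (head:   ^)
Step 8: in state C at pos -1, read 1 -> (C,1)->write 1,move R,goto C. Now: state=C, head=0, tape[-3..2]=001100 (head:    ^)
Step 9: in state C at pos 0, read 1 -> (C,1)->write 1,move R,goto C. Now: state=C, head=1, tape[-3..2]=001100 (head:     ^)
Step 10: in state C at pos 1, read 0 -> (C,0)->write 0,move L,goto B. Now: state=B, head=0, tape[-3..2]=001100 (head:    ^)
Cells containing 1 after step 10: {-1, 0} -> 2 cell(s)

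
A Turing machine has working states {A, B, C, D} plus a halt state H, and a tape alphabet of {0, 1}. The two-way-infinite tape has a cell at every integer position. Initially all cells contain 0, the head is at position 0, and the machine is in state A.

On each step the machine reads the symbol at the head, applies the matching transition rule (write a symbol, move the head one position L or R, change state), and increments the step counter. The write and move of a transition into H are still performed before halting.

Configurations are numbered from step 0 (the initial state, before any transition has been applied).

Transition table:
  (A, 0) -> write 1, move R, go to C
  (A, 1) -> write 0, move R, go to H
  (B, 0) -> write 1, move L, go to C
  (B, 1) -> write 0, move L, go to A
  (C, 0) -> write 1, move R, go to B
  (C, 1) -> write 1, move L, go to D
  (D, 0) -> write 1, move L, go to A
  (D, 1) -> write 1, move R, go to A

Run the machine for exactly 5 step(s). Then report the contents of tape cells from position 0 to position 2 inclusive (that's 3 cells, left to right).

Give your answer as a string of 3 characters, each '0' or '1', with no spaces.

Answer: 111

Derivation:
Step 1: in state A at pos 0, read 0 -> (A,0)->write 1,move R,goto C. Now: state=C, head=1, tape[-1..2]=0100 (head:   ^)
Step 2: in state C at pos 1, read 0 -> (C,0)->write 1,move R,goto B. Now: state=B, head=2, tape[-1..3]=01100 (head:    ^)
Step 3: in state B at pos 2, read 0 -> (B,0)->write 1,move L,goto C. Now: state=C, head=1, tape[-1..3]=01110 (head:   ^)
Step 4: in state C at pos 1, read 1 -> (C,1)->write 1,move L,goto D. Now: state=D, head=0, tape[-1..3]=01110 (head:  ^)
Step 5: in state D at pos 0, read 1 -> (D,1)->write 1,move R,goto A. Now: state=A, head=1, tape[-1..3]=01110 (head:   ^)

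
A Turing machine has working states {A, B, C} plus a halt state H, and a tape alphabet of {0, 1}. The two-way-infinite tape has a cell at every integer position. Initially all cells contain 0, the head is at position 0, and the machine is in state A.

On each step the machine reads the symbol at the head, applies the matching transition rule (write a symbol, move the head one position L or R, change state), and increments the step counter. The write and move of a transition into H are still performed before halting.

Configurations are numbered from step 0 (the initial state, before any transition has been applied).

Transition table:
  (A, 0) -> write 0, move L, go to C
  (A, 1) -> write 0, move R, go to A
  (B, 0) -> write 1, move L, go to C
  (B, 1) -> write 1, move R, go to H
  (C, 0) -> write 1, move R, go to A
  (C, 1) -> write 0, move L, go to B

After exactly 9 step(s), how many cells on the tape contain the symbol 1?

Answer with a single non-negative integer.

Step 1: in state A at pos 0, read 0 -> (A,0)->write 0,move L,goto C. Now: state=C, head=-1, tape[-2..1]=0000 (head:  ^)
Step 2: in state C at pos -1, read 0 -> (C,0)->write 1,move R,goto A. Now: state=A, head=0, tape[-2..1]=0100 (head:   ^)
Step 3: in state A at pos 0, read 0 -> (A,0)->write 0,move L,goto C. Now: state=C, head=-1, tape[-2..1]=0100 (head:  ^)
Step 4: in state C at pos -1, read 1 -> (C,1)->write 0,move L,goto B. Now: state=B, head=-2, tape[-3..1]=00000 (head:  ^)
Step 5: in state B at pos -2, read 0 -> (B,0)->write 1,move L,goto C. Now: state=C, head=-3, tape[-4..1]=001000 (head:  ^)
Step 6: in state C at pos -3, read 0 -> (C,0)->write 1,move R,goto A. Now: state=A, head=-2, tape[-4..1]=011000 (head:   ^)
Step 7: in state A at pos -2, read 1 -> (A,1)->write 0,move R,goto A. Now: state=A, head=-1, tape[-4..1]=010000 (head:    ^)
Step 8: in state A at pos -1, read 0 -> (A,0)->write 0,move L,goto C. Now: state=C, head=-2, tape[-4..1]=010000 (head:   ^)
Step 9: in state C at pos -2, read 0 -> (C,0)->write 1,move R,goto A. Now: state=A, head=-1, tape[-4..1]=011000 (head:    ^)
Cells containing 1 after step 9: {-3, -2} -> 2 cell(s)

Answer: 2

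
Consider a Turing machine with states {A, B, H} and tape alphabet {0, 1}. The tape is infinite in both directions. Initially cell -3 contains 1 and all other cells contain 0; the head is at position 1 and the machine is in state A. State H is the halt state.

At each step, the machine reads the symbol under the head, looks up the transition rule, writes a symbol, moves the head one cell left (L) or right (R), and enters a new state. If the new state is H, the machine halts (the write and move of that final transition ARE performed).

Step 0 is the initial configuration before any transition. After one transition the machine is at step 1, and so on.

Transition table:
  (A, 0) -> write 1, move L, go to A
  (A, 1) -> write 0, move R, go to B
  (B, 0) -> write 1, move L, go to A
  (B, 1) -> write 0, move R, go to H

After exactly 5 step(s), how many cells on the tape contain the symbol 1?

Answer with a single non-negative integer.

Answer: 4

Derivation:
Step 1: in state A at pos 1, read 0 -> (A,0)->write 1,move L,goto A. Now: state=A, head=0, tape[-4..2]=0100010 (head:     ^)
Step 2: in state A at pos 0, read 0 -> (A,0)->write 1,move L,goto A. Now: state=A, head=-1, tape[-4..2]=0100110 (head:    ^)
Step 3: in state A at pos -1, read 0 -> (A,0)->write 1,move L,goto A. Now: state=A, head=-2, tape[-4..2]=0101110 (head:   ^)
Step 4: in state A at pos -2, read 0 -> (A,0)->write 1,move L,goto A. Now: state=A, head=-3, tape[-4..2]=0111110 (head:  ^)
Step 5: in state A at pos -3, read 1 -> (A,1)->write 0,move R,goto B. Now: state=B, head=-2, tape[-4..2]=0011110 (head:   ^)
Cells containing 1 after step 5: {-2, -1, 0, 1} -> 4 cell(s)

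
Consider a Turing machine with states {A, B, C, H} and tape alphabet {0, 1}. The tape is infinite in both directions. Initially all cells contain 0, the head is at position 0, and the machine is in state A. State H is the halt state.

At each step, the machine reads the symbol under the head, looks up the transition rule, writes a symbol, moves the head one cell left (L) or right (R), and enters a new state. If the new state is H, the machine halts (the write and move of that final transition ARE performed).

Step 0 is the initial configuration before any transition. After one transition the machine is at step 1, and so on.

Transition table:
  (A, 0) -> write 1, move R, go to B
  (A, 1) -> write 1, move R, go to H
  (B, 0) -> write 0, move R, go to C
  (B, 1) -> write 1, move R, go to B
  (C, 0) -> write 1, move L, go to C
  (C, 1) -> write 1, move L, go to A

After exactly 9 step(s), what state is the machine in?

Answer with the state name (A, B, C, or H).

Step 1: in state A at pos 0, read 0 -> (A,0)->write 1,move R,goto B. Now: state=B, head=1, tape[-1..2]=0100 (head:   ^)
Step 2: in state B at pos 1, read 0 -> (B,0)->write 0,move R,goto C. Now: state=C, head=2, tape[-1..3]=01000 (head:    ^)
Step 3: in state C at pos 2, read 0 -> (C,0)->write 1,move L,goto C. Now: state=C, head=1, tape[-1..3]=01010 (head:   ^)
Step 4: in state C at pos 1, read 0 -> (C,0)->write 1,move L,goto C. Now: state=C, head=0, tape[-1..3]=01110 (head:  ^)
Step 5: in state C at pos 0, read 1 -> (C,1)->write 1,move L,goto A. Now: state=A, head=-1, tape[-2..3]=001110 (head:  ^)
Step 6: in state A at pos -1, read 0 -> (A,0)->write 1,move R,goto B. Now: state=B, head=0, tape[-2..3]=011110 (head:   ^)
Step 7: in state B at pos 0, read 1 -> (B,1)->write 1,move R,goto B. Now: state=B, head=1, tape[-2..3]=011110 (head:    ^)
Step 8: in state B at pos 1, read 1 -> (B,1)->write 1,move R,goto B. Now: state=B, head=2, tape[-2..3]=011110 (head:     ^)
Step 9: in state B at pos 2, read 1 -> (B,1)->write 1,move R,goto B. Now: state=B, head=3, tape[-2..4]=0111100 (head:      ^)

Answer: B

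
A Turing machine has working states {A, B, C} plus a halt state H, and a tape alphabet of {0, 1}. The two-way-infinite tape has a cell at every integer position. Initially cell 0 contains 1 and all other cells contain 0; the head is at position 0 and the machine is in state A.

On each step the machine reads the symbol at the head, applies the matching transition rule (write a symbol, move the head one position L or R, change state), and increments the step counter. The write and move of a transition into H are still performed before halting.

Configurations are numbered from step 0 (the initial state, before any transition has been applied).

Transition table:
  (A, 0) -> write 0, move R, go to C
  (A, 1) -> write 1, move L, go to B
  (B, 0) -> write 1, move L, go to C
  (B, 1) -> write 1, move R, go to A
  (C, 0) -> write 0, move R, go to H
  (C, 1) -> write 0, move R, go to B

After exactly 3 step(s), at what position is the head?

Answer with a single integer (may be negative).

Answer: -1

Derivation:
Step 1: in state A at pos 0, read 1 -> (A,1)->write 1,move L,goto B. Now: state=B, head=-1, tape[-2..1]=0010 (head:  ^)
Step 2: in state B at pos -1, read 0 -> (B,0)->write 1,move L,goto C. Now: state=C, head=-2, tape[-3..1]=00110 (head:  ^)
Step 3: in state C at pos -2, read 0 -> (C,0)->write 0,move R,goto H. Now: state=H, head=-1, tape[-3..1]=00110 (head:   ^)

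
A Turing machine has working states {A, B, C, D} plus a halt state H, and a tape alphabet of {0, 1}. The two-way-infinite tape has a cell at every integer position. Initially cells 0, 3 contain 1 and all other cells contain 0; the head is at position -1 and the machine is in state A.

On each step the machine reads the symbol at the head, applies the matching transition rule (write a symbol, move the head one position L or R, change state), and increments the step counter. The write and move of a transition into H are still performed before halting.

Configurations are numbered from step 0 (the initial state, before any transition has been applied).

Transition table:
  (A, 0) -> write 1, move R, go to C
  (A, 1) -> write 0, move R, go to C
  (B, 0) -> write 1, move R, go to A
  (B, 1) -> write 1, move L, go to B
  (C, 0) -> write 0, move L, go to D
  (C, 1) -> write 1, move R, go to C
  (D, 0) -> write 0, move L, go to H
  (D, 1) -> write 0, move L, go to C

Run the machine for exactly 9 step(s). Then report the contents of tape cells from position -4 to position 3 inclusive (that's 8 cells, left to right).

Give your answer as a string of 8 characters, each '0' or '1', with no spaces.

Step 1: in state A at pos -1, read 0 -> (A,0)->write 1,move R,goto C. Now: state=C, head=0, tape[-2..4]=0110010 (head:   ^)
Step 2: in state C at pos 0, read 1 -> (C,1)->write 1,move R,goto C. Now: state=C, head=1, tape[-2..4]=0110010 (head:    ^)
Step 3: in state C at pos 1, read 0 -> (C,0)->write 0,move L,goto D. Now: state=D, head=0, tape[-2..4]=0110010 (head:   ^)
Step 4: in state D at pos 0, read 1 -> (D,1)->write 0,move L,goto C. Now: state=C, head=-1, tape[-2..4]=0100010 (head:  ^)
Step 5: in state C at pos -1, read 1 -> (C,1)->write 1,move R,goto C. Now: state=C, head=0, tape[-2..4]=0100010 (head:   ^)
Step 6: in state C at pos 0, read 0 -> (C,0)->write 0,move L,goto D. Now: state=D, head=-1, tape[-2..4]=0100010 (head:  ^)
Step 7: in state D at pos -1, read 1 -> (D,1)->write 0,move L,goto C. Now: state=C, head=-2, tape[-3..4]=00000010 (head:  ^)
Step 8: in state C at pos -2, read 0 -> (C,0)->write 0,move L,goto D. Now: state=D, head=-3, tape[-4..4]=000000010 (head:  ^)
Step 9: in state D at pos -3, read 0 -> (D,0)->write 0,move L,goto H. Now: state=H, head=-4, tape[-5..4]=0000000010 (head:  ^)

Answer: 00000001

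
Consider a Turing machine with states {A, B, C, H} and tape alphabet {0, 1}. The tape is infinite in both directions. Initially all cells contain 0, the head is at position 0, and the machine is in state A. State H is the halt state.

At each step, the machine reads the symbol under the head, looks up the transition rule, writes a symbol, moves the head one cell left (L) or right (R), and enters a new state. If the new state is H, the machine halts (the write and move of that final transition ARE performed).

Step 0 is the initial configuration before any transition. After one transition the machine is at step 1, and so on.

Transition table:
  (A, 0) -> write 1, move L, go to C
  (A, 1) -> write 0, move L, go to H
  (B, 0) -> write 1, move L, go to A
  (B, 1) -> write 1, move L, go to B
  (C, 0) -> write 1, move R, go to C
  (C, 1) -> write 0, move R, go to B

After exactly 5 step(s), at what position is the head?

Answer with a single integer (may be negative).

Step 1: in state A at pos 0, read 0 -> (A,0)->write 1,move L,goto C. Now: state=C, head=-1, tape[-2..1]=0010 (head:  ^)
Step 2: in state C at pos -1, read 0 -> (C,0)->write 1,move R,goto C. Now: state=C, head=0, tape[-2..1]=0110 (head:   ^)
Step 3: in state C at pos 0, read 1 -> (C,1)->write 0,move R,goto B. Now: state=B, head=1, tape[-2..2]=01000 (head:    ^)
Step 4: in state B at pos 1, read 0 -> (B,0)->write 1,move L,goto A. Now: state=A, head=0, tape[-2..2]=01010 (head:   ^)
Step 5: in state A at pos 0, read 0 -> (A,0)->write 1,move L,goto C. Now: state=C, head=-1, tape[-2..2]=01110 (head:  ^)

Answer: -1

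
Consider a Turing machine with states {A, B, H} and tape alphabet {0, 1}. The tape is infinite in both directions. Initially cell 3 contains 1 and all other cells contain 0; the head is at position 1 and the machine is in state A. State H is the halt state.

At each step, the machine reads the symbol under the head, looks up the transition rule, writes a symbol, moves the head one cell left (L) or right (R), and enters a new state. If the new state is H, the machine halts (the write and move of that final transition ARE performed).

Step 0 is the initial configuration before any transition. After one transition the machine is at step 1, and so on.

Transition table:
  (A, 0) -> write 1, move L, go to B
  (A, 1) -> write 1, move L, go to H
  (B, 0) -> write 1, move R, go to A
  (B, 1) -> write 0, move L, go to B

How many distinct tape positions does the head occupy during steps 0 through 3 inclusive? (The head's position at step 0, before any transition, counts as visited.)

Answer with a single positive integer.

Answer: 2

Derivation:
Step 1: in state A at pos 1, read 0 -> (A,0)->write 1,move L,goto B. Now: state=B, head=0, tape[-1..4]=001010 (head:  ^)
Step 2: in state B at pos 0, read 0 -> (B,0)->write 1,move R,goto A. Now: state=A, head=1, tape[-1..4]=011010 (head:   ^)
Step 3: in state A at pos 1, read 1 -> (A,1)->write 1,move L,goto H. Now: state=H, head=0, tape[-1..4]=011010 (head:  ^)
Head positions at steps 0..3: starting at 1, distinct positions visited = {0, 1} -> 2 position(s)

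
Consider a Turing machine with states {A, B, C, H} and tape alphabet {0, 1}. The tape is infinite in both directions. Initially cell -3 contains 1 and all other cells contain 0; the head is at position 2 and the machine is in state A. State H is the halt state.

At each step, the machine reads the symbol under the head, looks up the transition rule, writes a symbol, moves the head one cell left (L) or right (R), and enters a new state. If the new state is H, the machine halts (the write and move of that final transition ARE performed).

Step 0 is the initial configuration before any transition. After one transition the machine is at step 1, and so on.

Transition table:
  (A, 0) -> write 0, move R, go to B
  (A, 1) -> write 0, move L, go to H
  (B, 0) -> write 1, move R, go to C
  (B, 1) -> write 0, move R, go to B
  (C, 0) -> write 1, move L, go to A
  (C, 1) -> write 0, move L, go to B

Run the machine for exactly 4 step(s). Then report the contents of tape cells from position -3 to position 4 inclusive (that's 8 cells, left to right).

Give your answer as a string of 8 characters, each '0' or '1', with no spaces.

Step 1: in state A at pos 2, read 0 -> (A,0)->write 0,move R,goto B. Now: state=B, head=3, tape[-4..4]=010000000 (head:        ^)
Step 2: in state B at pos 3, read 0 -> (B,0)->write 1,move R,goto C. Now: state=C, head=4, tape[-4..5]=0100000100 (head:         ^)
Step 3: in state C at pos 4, read 0 -> (C,0)->write 1,move L,goto A. Now: state=A, head=3, tape[-4..5]=0100000110 (head:        ^)
Step 4: in state A at pos 3, read 1 -> (A,1)->write 0,move L,goto H. Now: state=H, head=2, tape[-4..5]=0100000010 (head:       ^)

Answer: 10000001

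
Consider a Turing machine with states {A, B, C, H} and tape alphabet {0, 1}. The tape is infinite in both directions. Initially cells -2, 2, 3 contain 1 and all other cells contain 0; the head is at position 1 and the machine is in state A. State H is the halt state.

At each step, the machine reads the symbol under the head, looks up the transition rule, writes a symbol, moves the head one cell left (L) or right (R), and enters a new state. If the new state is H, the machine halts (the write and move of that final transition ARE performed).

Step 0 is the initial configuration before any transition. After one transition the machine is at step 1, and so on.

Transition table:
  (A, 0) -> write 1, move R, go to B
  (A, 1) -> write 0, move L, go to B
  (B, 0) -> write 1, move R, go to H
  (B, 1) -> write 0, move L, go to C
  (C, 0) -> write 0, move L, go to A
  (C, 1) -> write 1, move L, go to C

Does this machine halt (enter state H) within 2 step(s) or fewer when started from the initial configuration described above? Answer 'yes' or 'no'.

Step 1: in state A at pos 1, read 0 -> (A,0)->write 1,move R,goto B. Now: state=B, head=2, tape[-3..4]=01001110 (head:      ^)
Step 2: in state B at pos 2, read 1 -> (B,1)->write 0,move L,goto C. Now: state=C, head=1, tape[-3..4]=01001010 (head:     ^)
After 2 step(s): state = C (not H) -> not halted within 2 -> no

Answer: no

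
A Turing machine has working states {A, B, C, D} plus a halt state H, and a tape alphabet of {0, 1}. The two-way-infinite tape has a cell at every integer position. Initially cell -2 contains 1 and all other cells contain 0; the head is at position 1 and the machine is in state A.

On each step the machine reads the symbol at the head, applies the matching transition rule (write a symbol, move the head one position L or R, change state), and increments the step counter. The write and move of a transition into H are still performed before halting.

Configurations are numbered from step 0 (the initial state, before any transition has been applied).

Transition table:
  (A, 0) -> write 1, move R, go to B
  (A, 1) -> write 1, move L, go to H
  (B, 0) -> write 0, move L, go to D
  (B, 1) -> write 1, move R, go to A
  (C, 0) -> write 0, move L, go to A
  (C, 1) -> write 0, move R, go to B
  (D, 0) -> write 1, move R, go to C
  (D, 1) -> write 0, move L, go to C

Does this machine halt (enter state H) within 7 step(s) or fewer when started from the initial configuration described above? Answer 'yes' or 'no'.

Step 1: in state A at pos 1, read 0 -> (A,0)->write 1,move R,goto B. Now: state=B, head=2, tape[-3..3]=0100100 (head:      ^)
Step 2: in state B at pos 2, read 0 -> (B,0)->write 0,move L,goto D. Now: state=D, head=1, tape[-3..3]=0100100 (head:     ^)
Step 3: in state D at pos 1, read 1 -> (D,1)->write 0,move L,goto C. Now: state=C, head=0, tape[-3..3]=0100000 (head:    ^)
Step 4: in state C at pos 0, read 0 -> (C,0)->write 0,move L,goto A. Now: state=A, head=-1, tape[-3..3]=0100000 (head:   ^)
Step 5: in state A at pos -1, read 0 -> (A,0)->write 1,move R,goto B. Now: state=B, head=0, tape[-3..3]=0110000 (head:    ^)
Step 6: in state B at pos 0, read 0 -> (B,0)->write 0,move L,goto D. Now: state=D, head=-1, tape[-3..3]=0110000 (head:   ^)
Step 7: in state D at pos -1, read 1 -> (D,1)->write 0,move L,goto C. Now: state=C, head=-2, tape[-3..3]=0100000 (head:  ^)
After 7 step(s): state = C (not H) -> not halted within 7 -> no

Answer: no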